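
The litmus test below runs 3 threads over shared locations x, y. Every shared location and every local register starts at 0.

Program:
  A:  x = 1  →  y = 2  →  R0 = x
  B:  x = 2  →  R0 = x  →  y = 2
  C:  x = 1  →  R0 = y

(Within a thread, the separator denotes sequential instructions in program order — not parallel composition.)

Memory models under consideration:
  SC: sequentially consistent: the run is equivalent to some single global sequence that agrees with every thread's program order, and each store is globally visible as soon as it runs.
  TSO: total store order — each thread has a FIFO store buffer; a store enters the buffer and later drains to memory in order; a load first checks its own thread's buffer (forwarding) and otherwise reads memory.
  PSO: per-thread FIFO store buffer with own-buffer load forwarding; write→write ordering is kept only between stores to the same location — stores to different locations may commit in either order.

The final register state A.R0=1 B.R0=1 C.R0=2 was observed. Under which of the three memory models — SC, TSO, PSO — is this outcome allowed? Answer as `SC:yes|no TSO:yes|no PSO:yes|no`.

outcome vector order: (A.R0,B.R0,C.R0)
[SC] allowed = {110, 112, 120, 122, 212, 220, 222}
[TSO] allowed = {110, 112, 120, 122, 210, 212, 220, 222}
[PSO] allowed = {110, 112, 120, 122, 210, 212, 220, 222}
target 112 ∈ {SC,TSO,PSO}

SC:yes TSO:yes PSO:yes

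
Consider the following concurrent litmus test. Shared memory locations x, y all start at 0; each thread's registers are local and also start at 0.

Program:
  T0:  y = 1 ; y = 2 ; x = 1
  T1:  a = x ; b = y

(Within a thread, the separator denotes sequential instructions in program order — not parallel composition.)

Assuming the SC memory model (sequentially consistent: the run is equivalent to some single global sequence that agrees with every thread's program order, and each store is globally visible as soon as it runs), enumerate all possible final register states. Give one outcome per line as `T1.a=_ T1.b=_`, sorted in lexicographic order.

outcome vector order: (T1.a,T1.b)
|SC outcomes| = 4

T1.a=0 T1.b=0
T1.a=0 T1.b=1
T1.a=0 T1.b=2
T1.a=1 T1.b=2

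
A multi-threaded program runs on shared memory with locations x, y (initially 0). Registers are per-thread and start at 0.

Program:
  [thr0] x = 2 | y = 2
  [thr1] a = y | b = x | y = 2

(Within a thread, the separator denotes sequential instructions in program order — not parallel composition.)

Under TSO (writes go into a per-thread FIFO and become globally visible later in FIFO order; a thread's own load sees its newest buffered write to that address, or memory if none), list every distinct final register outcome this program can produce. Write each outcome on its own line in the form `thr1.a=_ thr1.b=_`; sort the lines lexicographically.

thr1.a=0 thr1.b=0
thr1.a=0 thr1.b=2
thr1.a=2 thr1.b=2

outcome vector order: (thr1.a,thr1.b)
|TSO outcomes| = 3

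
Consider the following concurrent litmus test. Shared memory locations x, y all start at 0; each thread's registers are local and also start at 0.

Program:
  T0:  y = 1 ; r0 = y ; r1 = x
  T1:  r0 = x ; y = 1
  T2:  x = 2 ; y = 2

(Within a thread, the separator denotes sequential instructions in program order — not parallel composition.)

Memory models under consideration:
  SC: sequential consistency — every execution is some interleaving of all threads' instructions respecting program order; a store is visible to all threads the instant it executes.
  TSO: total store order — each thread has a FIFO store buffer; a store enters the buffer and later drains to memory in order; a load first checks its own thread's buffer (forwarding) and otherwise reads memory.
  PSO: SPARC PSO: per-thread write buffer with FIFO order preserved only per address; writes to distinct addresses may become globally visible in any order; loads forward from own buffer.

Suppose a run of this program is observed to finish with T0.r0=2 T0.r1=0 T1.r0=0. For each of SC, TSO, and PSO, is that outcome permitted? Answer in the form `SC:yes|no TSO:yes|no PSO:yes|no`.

outcome vector order: (T0.r0,T0.r1,T1.r0)
under SC → (1,0,0) (1,0,2) (1,2,0) (1,2,2) (2,2,0) (2,2,2)
under TSO → (1,0,0) (1,0,2) (1,2,0) (1,2,2) (2,2,0) (2,2,2)
under PSO → (1,0,0) (1,0,2) (1,2,0) (1,2,2) (2,0,0) (2,0,2) (2,2,0) (2,2,2)
target (2,0,0) ∈ {PSO}

SC:no TSO:no PSO:yes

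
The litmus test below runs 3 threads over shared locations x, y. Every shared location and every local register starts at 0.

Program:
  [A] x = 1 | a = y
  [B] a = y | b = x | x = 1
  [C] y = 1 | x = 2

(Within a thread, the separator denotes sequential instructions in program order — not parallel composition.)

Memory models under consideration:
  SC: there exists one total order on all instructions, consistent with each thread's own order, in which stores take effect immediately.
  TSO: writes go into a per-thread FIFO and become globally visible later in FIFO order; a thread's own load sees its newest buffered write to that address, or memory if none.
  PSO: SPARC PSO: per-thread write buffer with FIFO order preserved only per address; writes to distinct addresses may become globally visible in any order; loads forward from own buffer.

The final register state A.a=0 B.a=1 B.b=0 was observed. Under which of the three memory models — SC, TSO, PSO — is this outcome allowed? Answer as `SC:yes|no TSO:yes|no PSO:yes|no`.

outcome vector order: (A.a,B.a,B.b)
under SC → <0 0 0> <0 0 1> <0 0 2> <0 1 1> <0 1 2> <1 0 0> <1 0 1> <1 0 2> <1 1 0> <1 1 1> <1 1 2>
under TSO → <0 0 0> <0 0 1> <0 0 2> <0 1 0> <0 1 1> <0 1 2> <1 0 0> <1 0 1> <1 0 2> <1 1 0> <1 1 1> <1 1 2>
under PSO → <0 0 0> <0 0 1> <0 0 2> <0 1 0> <0 1 1> <0 1 2> <1 0 0> <1 0 1> <1 0 2> <1 1 0> <1 1 1> <1 1 2>
target <0 1 0> ∈ {TSO,PSO}

SC:no TSO:yes PSO:yes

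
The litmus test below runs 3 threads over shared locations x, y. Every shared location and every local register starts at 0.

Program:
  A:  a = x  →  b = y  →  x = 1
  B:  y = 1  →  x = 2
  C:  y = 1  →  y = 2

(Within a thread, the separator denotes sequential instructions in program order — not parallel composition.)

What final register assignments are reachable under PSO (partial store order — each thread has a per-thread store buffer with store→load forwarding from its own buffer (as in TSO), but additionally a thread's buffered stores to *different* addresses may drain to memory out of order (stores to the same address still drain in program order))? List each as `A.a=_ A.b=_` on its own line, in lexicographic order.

outcome vector order: (A.a,A.b)
|PSO outcomes| = 6

A.a=0 A.b=0
A.a=0 A.b=1
A.a=0 A.b=2
A.a=2 A.b=0
A.a=2 A.b=1
A.a=2 A.b=2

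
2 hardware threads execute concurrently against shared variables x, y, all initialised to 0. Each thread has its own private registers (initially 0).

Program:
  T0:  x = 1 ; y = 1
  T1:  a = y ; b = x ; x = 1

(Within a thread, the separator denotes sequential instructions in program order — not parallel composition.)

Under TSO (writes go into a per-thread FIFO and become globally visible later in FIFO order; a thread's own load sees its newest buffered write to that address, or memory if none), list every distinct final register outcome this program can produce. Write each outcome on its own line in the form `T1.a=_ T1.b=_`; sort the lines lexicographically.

T1.a=0 T1.b=0
T1.a=0 T1.b=1
T1.a=1 T1.b=1

outcome vector order: (T1.a,T1.b)
|TSO outcomes| = 3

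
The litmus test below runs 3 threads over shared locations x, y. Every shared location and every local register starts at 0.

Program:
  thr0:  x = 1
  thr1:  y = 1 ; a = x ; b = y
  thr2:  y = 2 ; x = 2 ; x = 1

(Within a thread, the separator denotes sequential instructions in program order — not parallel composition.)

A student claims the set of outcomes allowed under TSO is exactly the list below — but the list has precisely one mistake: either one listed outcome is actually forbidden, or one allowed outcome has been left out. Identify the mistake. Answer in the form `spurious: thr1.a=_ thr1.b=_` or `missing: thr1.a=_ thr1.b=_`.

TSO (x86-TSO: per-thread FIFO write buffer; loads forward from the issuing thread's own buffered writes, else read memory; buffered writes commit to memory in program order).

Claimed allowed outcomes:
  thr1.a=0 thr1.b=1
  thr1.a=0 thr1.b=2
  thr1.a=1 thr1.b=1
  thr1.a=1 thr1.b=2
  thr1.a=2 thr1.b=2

missing: thr1.a=2 thr1.b=1

outcome vector order: (thr1.a,thr1.b)
TSO: 6 outcomes — {01; 02; 11; 12; 21; 22}
TSO∖claimed = {21}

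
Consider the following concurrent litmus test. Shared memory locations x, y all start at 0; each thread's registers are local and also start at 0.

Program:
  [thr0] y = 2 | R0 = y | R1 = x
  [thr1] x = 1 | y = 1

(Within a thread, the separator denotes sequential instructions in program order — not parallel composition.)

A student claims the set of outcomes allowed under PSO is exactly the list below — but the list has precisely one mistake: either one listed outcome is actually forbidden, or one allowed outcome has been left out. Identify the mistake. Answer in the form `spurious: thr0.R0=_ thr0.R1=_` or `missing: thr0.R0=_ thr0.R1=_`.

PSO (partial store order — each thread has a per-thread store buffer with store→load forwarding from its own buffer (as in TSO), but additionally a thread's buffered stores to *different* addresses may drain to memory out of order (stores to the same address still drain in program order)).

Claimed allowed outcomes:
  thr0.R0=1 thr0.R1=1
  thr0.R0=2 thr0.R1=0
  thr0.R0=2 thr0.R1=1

outcome vector order: (thr0.R0,thr0.R1)
PSO (4): <1 0>, <1 1>, <2 0>, <2 1>
PSO∖claimed = {<1 0>}

missing: thr0.R0=1 thr0.R1=0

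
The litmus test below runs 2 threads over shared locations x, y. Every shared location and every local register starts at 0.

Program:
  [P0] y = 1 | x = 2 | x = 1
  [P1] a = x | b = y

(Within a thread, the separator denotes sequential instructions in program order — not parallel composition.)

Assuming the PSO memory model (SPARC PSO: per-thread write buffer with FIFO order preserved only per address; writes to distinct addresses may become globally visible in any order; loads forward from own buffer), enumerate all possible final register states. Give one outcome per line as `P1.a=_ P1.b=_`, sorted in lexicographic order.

outcome vector order: (P1.a,P1.b)
|PSO outcomes| = 6

P1.a=0 P1.b=0
P1.a=0 P1.b=1
P1.a=1 P1.b=0
P1.a=1 P1.b=1
P1.a=2 P1.b=0
P1.a=2 P1.b=1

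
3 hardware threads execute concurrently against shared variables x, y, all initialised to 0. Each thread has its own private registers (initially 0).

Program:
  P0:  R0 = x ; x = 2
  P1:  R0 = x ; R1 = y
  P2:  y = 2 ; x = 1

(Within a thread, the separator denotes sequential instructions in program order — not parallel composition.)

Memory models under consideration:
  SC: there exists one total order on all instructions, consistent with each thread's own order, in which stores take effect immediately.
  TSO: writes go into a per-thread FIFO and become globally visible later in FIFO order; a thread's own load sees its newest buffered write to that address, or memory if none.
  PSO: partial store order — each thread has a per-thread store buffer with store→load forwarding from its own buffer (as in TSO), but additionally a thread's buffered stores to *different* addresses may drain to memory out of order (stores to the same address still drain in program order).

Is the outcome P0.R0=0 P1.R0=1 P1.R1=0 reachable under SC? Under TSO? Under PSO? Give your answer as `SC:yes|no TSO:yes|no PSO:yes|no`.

SC:no TSO:no PSO:yes

outcome vector order: (P0.R0,P1.R0,P1.R1)
SC: 9 outcomes — {0/0/0 0/0/2 0/1/2 0/2/0 0/2/2 1/0/0 1/0/2 1/1/2 1/2/2}
TSO: 9 outcomes — {0/0/0 0/0/2 0/1/2 0/2/0 0/2/2 1/0/0 1/0/2 1/1/2 1/2/2}
PSO: 12 outcomes — {0/0/0 0/0/2 0/1/0 0/1/2 0/2/0 0/2/2 1/0/0 1/0/2 1/1/0 1/1/2 1/2/0 1/2/2}
target 0/1/0 ∈ {PSO}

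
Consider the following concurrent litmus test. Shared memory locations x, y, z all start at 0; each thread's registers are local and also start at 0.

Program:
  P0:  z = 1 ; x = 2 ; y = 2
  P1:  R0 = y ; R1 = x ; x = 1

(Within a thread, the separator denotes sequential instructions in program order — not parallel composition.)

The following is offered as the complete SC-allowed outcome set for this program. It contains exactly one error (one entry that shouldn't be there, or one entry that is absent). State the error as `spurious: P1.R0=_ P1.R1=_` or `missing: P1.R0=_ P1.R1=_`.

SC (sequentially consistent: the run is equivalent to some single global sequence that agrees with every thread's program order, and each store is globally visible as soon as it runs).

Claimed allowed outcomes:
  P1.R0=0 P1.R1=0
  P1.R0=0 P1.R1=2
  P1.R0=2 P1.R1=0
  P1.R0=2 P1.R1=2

outcome vector order: (P1.R0,P1.R1)
under SC → <0 0>; <0 2>; <2 2>
claimed∖SC = {<2 0>}

spurious: P1.R0=2 P1.R1=0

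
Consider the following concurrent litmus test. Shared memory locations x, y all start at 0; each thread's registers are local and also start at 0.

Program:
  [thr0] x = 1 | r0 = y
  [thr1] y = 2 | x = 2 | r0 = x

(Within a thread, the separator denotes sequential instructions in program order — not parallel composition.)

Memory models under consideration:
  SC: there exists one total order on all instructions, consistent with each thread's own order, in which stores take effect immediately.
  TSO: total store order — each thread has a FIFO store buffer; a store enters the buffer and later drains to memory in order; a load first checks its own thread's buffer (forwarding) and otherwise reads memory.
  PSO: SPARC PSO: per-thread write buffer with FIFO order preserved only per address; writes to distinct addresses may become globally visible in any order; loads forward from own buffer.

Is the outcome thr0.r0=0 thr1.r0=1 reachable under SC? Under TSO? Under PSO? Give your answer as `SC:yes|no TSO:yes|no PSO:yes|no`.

SC:no TSO:yes PSO:yes

outcome vector order: (thr0.r0,thr1.r0)
SC (3): (0,2); (2,1); (2,2)
TSO (4): (0,1); (0,2); (2,1); (2,2)
PSO (4): (0,1); (0,2); (2,1); (2,2)
target (0,1) ∈ {TSO,PSO}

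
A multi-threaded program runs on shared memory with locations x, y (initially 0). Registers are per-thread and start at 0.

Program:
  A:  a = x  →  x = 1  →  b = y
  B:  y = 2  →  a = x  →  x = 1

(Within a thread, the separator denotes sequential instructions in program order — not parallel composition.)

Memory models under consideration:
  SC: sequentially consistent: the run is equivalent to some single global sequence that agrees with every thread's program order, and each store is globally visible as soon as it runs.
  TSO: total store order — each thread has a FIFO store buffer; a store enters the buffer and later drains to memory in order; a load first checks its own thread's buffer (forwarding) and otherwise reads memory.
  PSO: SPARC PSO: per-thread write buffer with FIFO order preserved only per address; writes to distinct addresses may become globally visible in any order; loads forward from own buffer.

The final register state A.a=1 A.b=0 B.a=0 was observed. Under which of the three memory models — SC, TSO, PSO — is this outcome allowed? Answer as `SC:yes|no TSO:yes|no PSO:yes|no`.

SC:no TSO:no PSO:yes

outcome vector order: (A.a,A.b,B.a)
SC (4): (0,0,1); (0,2,0); (0,2,1); (1,2,0)
TSO (5): (0,0,0); (0,0,1); (0,2,0); (0,2,1); (1,2,0)
PSO (6): (0,0,0); (0,0,1); (0,2,0); (0,2,1); (1,0,0); (1,2,0)
target (1,0,0) ∈ {PSO}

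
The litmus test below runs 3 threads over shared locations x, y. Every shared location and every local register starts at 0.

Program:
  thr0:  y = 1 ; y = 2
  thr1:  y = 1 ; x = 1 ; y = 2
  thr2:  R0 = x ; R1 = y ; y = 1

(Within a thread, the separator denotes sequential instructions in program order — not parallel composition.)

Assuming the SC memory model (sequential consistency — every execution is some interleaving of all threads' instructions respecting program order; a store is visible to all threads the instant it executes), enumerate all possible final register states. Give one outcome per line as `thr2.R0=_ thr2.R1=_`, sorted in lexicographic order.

outcome vector order: (thr2.R0,thr2.R1)
|SC outcomes| = 5

thr2.R0=0 thr2.R1=0
thr2.R0=0 thr2.R1=1
thr2.R0=0 thr2.R1=2
thr2.R0=1 thr2.R1=1
thr2.R0=1 thr2.R1=2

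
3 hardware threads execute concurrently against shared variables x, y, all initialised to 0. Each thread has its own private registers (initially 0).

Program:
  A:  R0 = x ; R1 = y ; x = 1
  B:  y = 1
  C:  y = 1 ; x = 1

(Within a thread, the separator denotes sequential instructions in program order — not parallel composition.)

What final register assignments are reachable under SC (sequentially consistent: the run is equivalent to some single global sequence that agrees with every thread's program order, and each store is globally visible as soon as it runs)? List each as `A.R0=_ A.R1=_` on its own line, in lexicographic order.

outcome vector order: (A.R0,A.R1)
|SC outcomes| = 3

A.R0=0 A.R1=0
A.R0=0 A.R1=1
A.R0=1 A.R1=1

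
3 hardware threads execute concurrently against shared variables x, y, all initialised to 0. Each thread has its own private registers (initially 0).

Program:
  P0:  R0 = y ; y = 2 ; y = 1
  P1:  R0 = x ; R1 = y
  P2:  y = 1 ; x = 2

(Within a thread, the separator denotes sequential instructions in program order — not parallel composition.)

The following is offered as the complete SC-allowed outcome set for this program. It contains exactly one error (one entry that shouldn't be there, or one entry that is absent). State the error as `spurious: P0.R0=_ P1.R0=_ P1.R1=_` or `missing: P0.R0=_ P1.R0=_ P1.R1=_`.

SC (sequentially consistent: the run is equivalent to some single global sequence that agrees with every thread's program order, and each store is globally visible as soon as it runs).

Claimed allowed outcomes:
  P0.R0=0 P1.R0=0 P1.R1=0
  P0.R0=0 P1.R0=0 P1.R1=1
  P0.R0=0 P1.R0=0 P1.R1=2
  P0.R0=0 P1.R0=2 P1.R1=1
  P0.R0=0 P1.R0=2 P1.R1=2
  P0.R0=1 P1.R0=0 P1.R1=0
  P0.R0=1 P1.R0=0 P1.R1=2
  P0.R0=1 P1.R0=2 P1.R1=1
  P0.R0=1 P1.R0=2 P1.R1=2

missing: P0.R0=1 P1.R0=0 P1.R1=1

outcome vector order: (P0.R0,P1.R0,P1.R1)
[SC] allowed = {0/0/0 0/0/1 0/0/2 0/2/1 0/2/2 1/0/0 1/0/1 1/0/2 1/2/1 1/2/2}
SC∖claimed = {1/0/1}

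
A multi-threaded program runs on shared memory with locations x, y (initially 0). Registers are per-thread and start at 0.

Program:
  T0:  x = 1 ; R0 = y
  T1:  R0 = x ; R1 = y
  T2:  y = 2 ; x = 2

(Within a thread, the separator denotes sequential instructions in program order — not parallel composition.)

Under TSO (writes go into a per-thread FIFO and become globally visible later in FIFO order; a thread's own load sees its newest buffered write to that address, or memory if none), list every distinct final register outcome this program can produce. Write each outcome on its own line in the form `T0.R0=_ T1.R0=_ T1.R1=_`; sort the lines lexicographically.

T0.R0=0 T1.R0=0 T1.R1=0
T0.R0=0 T1.R0=0 T1.R1=2
T0.R0=0 T1.R0=1 T1.R1=0
T0.R0=0 T1.R0=1 T1.R1=2
T0.R0=0 T1.R0=2 T1.R1=2
T0.R0=2 T1.R0=0 T1.R1=0
T0.R0=2 T1.R0=0 T1.R1=2
T0.R0=2 T1.R0=1 T1.R1=0
T0.R0=2 T1.R0=1 T1.R1=2
T0.R0=2 T1.R0=2 T1.R1=2

outcome vector order: (T0.R0,T1.R0,T1.R1)
|TSO outcomes| = 10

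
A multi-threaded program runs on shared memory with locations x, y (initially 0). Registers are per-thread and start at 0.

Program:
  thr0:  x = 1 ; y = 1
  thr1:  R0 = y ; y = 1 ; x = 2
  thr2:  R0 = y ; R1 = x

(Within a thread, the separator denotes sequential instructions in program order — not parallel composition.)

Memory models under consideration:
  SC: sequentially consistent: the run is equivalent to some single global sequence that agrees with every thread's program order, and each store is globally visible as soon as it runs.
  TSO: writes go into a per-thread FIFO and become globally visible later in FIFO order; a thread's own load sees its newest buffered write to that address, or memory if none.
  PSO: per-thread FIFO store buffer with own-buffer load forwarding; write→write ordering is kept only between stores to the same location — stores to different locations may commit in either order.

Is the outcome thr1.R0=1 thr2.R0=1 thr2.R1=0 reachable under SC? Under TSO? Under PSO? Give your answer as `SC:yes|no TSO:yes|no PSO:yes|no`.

SC:no TSO:no PSO:yes

outcome vector order: (thr1.R0,thr2.R0,thr2.R1)
under SC → <0 0 0>, <0 0 1>, <0 0 2>, <0 1 0>, <0 1 1>, <0 1 2>, <1 0 0>, <1 0 1>, <1 0 2>, <1 1 1>, <1 1 2>
under TSO → <0 0 0>, <0 0 1>, <0 0 2>, <0 1 0>, <0 1 1>, <0 1 2>, <1 0 0>, <1 0 1>, <1 0 2>, <1 1 1>, <1 1 2>
under PSO → <0 0 0>, <0 0 1>, <0 0 2>, <0 1 0>, <0 1 1>, <0 1 2>, <1 0 0>, <1 0 1>, <1 0 2>, <1 1 0>, <1 1 1>, <1 1 2>
target <1 1 0> ∈ {PSO}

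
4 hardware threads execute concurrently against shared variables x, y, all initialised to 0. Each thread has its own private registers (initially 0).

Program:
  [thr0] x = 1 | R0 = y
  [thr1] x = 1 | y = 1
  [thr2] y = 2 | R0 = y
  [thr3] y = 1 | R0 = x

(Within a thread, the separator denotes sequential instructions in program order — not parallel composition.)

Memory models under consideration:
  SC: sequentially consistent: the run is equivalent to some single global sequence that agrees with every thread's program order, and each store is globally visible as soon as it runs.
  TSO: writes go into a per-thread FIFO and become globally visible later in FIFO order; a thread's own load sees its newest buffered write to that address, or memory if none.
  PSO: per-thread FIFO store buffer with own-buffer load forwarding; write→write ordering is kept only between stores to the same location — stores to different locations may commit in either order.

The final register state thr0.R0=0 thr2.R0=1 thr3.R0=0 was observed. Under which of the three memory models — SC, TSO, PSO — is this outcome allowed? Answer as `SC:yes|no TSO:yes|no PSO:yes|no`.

outcome vector order: (thr0.R0,thr2.R0,thr3.R0)
[SC] allowed = {011 021 110 111 120 121 210 211 220 221}
[TSO] allowed = {010 011 020 021 110 111 120 121 210 211 220 221}
[PSO] allowed = {010 011 020 021 110 111 120 121 210 211 220 221}
target 010 ∈ {TSO,PSO}

SC:no TSO:yes PSO:yes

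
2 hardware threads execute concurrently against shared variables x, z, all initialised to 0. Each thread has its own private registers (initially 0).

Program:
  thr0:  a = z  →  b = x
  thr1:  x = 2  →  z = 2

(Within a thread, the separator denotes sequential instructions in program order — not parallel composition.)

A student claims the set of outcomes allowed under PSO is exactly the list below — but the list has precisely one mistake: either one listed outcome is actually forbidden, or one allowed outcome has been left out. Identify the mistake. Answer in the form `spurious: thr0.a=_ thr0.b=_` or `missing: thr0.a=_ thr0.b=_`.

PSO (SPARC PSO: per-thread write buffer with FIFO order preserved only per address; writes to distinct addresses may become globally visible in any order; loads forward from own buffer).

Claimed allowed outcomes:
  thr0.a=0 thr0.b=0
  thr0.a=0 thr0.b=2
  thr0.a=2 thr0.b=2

outcome vector order: (thr0.a,thr0.b)
[PSO] allowed = {<0 0>; <0 2>; <2 0>; <2 2>}
PSO∖claimed = {<2 0>}

missing: thr0.a=2 thr0.b=0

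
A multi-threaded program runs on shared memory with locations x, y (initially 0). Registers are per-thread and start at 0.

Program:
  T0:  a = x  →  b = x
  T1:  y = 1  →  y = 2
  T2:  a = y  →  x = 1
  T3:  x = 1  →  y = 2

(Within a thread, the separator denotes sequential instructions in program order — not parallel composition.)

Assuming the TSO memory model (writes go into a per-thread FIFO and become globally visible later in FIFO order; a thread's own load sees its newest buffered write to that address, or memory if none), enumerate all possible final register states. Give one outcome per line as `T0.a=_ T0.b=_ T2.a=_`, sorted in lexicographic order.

outcome vector order: (T0.a,T0.b,T2.a)
|TSO outcomes| = 9

T0.a=0 T0.b=0 T2.a=0
T0.a=0 T0.b=0 T2.a=1
T0.a=0 T0.b=0 T2.a=2
T0.a=0 T0.b=1 T2.a=0
T0.a=0 T0.b=1 T2.a=1
T0.a=0 T0.b=1 T2.a=2
T0.a=1 T0.b=1 T2.a=0
T0.a=1 T0.b=1 T2.a=1
T0.a=1 T0.b=1 T2.a=2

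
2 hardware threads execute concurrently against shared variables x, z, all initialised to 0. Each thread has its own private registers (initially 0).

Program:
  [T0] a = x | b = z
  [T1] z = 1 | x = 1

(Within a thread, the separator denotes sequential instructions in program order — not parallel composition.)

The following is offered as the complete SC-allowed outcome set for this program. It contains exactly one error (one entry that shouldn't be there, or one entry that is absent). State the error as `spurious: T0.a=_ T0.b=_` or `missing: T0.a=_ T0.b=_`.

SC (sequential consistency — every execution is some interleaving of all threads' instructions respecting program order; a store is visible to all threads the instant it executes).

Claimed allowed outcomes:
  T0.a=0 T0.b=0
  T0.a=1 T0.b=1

outcome vector order: (T0.a,T0.b)
SC (3): 0/0, 0/1, 1/1
SC∖claimed = {0/1}

missing: T0.a=0 T0.b=1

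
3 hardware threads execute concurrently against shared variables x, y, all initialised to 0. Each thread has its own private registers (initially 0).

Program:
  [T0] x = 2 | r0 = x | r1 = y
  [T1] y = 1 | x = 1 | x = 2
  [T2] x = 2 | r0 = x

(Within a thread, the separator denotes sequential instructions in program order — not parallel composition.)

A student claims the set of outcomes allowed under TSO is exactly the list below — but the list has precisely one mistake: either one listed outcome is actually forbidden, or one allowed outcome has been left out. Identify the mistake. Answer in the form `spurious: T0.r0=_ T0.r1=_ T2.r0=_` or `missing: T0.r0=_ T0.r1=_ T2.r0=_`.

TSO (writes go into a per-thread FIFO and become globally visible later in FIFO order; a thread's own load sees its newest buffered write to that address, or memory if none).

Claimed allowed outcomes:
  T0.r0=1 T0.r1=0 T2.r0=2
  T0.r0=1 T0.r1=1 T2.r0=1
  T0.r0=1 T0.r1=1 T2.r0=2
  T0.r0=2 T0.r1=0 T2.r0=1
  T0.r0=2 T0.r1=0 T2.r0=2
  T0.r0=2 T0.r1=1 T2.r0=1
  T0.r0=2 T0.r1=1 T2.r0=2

outcome vector order: (T0.r0,T0.r1,T2.r0)
under TSO → (1,1,1); (1,1,2); (2,0,1); (2,0,2); (2,1,1); (2,1,2)
claimed∖TSO = {(1,0,2)}

spurious: T0.r0=1 T0.r1=0 T2.r0=2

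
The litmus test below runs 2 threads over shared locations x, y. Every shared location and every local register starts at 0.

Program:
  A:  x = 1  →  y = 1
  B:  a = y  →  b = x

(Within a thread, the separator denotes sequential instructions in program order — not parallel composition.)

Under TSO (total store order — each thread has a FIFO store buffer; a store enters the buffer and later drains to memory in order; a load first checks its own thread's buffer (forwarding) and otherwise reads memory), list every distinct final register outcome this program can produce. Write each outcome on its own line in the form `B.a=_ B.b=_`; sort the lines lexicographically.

outcome vector order: (B.a,B.b)
|TSO outcomes| = 3

B.a=0 B.b=0
B.a=0 B.b=1
B.a=1 B.b=1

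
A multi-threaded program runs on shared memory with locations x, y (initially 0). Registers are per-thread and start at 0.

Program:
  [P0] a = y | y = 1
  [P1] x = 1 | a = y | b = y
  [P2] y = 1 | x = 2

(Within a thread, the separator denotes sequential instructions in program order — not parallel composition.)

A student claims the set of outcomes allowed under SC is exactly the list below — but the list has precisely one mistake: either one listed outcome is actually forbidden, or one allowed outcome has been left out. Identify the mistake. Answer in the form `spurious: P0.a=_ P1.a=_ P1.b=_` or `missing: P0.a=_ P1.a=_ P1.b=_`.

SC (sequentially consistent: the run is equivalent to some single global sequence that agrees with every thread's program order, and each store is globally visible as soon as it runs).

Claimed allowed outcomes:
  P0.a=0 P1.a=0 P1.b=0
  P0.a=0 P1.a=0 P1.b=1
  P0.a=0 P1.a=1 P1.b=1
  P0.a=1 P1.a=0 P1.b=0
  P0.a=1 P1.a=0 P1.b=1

missing: P0.a=1 P1.a=1 P1.b=1

outcome vector order: (P0.a,P1.a,P1.b)
[SC] allowed = {(0,0,0) (0,0,1) (0,1,1) (1,0,0) (1,0,1) (1,1,1)}
SC∖claimed = {(1,1,1)}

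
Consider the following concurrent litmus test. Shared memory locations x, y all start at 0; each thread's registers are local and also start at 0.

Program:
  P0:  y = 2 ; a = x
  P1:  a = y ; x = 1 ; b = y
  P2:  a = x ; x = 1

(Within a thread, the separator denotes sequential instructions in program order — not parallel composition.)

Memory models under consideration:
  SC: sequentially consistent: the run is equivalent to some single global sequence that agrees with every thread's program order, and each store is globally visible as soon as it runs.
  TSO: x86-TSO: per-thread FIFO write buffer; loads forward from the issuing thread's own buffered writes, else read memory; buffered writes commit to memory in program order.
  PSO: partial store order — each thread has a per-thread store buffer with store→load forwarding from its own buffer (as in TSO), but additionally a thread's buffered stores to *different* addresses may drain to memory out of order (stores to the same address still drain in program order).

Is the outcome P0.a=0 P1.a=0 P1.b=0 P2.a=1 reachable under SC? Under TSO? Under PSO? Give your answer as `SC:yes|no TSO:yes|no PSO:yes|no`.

outcome vector order: (P0.a,P1.a,P1.b,P2.a)
[SC] allowed = {(0,0,2,0), (0,0,2,1), (0,2,2,0), (0,2,2,1), (1,0,0,0), (1,0,0,1), (1,0,2,0), (1,0,2,1), (1,2,2,0), (1,2,2,1)}
[TSO] allowed = {(0,0,0,0), (0,0,0,1), (0,0,2,0), (0,0,2,1), (0,2,2,0), (0,2,2,1), (1,0,0,0), (1,0,0,1), (1,0,2,0), (1,0,2,1), (1,2,2,0), (1,2,2,1)}
[PSO] allowed = {(0,0,0,0), (0,0,0,1), (0,0,2,0), (0,0,2,1), (0,2,2,0), (0,2,2,1), (1,0,0,0), (1,0,0,1), (1,0,2,0), (1,0,2,1), (1,2,2,0), (1,2,2,1)}
target (0,0,0,1) ∈ {TSO,PSO}

SC:no TSO:yes PSO:yes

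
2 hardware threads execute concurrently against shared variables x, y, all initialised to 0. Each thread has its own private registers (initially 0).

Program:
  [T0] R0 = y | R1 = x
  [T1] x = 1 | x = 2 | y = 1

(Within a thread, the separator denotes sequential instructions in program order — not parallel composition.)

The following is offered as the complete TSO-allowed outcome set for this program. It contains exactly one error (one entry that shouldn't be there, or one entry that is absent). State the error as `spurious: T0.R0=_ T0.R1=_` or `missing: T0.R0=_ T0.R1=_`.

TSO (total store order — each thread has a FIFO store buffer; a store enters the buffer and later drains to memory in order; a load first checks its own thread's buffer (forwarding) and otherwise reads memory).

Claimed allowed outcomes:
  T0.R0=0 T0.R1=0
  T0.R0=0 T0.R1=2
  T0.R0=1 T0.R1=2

outcome vector order: (T0.R0,T0.R1)
TSO: 4 outcomes — {<0 0> <0 1> <0 2> <1 2>}
TSO∖claimed = {<0 1>}

missing: T0.R0=0 T0.R1=1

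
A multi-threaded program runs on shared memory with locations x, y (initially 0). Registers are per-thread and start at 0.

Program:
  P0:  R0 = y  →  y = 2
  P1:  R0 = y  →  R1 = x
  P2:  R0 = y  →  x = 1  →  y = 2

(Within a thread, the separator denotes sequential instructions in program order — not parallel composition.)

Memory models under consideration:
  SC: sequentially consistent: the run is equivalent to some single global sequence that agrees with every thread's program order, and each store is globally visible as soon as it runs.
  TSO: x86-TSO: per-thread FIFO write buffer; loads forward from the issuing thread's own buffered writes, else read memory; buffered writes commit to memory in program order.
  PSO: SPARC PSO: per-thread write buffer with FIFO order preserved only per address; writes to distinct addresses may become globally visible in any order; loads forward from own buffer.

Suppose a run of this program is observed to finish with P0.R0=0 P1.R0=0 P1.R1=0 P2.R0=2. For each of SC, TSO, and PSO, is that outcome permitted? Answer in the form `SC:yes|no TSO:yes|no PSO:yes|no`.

outcome vector order: (P0.R0,P1.R0,P1.R1,P2.R0)
under SC → <0 0 0 0> <0 0 0 2> <0 0 1 0> <0 0 1 2> <0 2 0 0> <0 2 0 2> <0 2 1 0> <0 2 1 2> <2 0 0 0> <2 0 1 0> <2 2 1 0>
under TSO → <0 0 0 0> <0 0 0 2> <0 0 1 0> <0 0 1 2> <0 2 0 0> <0 2 0 2> <0 2 1 0> <0 2 1 2> <2 0 0 0> <2 0 1 0> <2 2 1 0>
under PSO → <0 0 0 0> <0 0 0 2> <0 0 1 0> <0 0 1 2> <0 2 0 0> <0 2 0 2> <0 2 1 0> <0 2 1 2> <2 0 0 0> <2 0 1 0> <2 2 0 0> <2 2 1 0>
target <0 0 0 2> ∈ {SC,TSO,PSO}

SC:yes TSO:yes PSO:yes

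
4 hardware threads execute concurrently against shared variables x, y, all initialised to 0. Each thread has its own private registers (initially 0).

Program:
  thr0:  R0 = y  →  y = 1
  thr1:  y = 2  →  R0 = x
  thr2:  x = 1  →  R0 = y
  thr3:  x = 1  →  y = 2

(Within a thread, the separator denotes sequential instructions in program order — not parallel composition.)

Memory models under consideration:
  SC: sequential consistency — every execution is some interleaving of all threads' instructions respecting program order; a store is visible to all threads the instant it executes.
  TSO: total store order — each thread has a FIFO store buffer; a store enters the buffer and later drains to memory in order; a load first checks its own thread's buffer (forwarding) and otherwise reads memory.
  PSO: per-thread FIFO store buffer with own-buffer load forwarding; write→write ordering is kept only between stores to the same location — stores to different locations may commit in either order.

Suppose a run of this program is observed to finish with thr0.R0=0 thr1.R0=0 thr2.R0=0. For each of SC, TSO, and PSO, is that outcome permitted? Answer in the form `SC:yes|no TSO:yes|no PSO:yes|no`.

SC:no TSO:yes PSO:yes

outcome vector order: (thr0.R0,thr1.R0,thr2.R0)
SC: 10 outcomes — {001; 002; 010; 011; 012; 201; 202; 210; 211; 212}
TSO: 12 outcomes — {000; 001; 002; 010; 011; 012; 200; 201; 202; 210; 211; 212}
PSO: 12 outcomes — {000; 001; 002; 010; 011; 012; 200; 201; 202; 210; 211; 212}
target 000 ∈ {TSO,PSO}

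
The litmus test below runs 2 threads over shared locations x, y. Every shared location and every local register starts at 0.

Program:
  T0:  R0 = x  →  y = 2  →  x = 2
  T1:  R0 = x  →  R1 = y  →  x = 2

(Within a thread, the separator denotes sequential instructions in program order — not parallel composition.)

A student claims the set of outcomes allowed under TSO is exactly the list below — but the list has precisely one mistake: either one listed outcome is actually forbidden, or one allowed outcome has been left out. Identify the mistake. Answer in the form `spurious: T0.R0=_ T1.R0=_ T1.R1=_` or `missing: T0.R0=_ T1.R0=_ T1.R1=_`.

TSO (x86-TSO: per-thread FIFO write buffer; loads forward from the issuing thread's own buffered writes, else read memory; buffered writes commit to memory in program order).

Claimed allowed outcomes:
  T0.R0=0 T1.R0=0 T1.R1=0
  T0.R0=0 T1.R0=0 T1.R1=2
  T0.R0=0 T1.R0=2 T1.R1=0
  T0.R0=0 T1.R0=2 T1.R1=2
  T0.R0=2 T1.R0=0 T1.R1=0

spurious: T0.R0=0 T1.R0=2 T1.R1=0

outcome vector order: (T0.R0,T1.R0,T1.R1)
TSO: 4 outcomes — {000; 002; 022; 200}
claimed∖TSO = {020}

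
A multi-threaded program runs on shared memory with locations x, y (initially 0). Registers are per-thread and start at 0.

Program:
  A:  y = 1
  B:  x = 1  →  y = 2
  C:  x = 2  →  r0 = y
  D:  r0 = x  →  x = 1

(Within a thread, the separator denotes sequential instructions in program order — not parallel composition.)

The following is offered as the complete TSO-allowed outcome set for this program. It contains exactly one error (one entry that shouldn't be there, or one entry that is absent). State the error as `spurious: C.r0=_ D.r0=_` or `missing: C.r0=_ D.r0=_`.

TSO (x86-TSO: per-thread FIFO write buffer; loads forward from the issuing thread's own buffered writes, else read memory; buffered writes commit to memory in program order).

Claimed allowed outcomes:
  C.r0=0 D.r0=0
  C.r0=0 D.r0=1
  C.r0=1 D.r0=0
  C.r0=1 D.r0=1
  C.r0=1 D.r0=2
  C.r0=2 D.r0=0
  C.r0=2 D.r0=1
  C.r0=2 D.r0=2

missing: C.r0=0 D.r0=2

outcome vector order: (C.r0,D.r0)
TSO (9): 00 01 02 10 11 12 20 21 22
TSO∖claimed = {02}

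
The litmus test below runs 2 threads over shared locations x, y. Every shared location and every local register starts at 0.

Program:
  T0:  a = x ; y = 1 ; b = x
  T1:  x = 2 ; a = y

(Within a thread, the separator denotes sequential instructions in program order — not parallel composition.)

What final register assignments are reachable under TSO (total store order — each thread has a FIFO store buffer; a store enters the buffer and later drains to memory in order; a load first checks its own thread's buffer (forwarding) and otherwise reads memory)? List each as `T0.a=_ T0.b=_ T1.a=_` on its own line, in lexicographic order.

outcome vector order: (T0.a,T0.b,T1.a)
|TSO outcomes| = 6

T0.a=0 T0.b=0 T1.a=0
T0.a=0 T0.b=0 T1.a=1
T0.a=0 T0.b=2 T1.a=0
T0.a=0 T0.b=2 T1.a=1
T0.a=2 T0.b=2 T1.a=0
T0.a=2 T0.b=2 T1.a=1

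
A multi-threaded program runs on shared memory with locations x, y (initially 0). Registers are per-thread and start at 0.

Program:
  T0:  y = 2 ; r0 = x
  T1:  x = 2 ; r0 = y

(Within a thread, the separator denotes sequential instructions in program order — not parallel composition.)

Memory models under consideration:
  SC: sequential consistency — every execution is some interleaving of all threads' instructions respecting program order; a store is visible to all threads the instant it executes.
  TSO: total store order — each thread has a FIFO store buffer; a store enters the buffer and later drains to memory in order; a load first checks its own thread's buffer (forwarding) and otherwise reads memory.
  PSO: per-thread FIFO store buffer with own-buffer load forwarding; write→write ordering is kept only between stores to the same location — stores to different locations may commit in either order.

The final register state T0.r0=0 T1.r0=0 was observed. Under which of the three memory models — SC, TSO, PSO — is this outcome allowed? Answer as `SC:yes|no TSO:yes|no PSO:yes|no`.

outcome vector order: (T0.r0,T1.r0)
under SC → (0,2) (2,0) (2,2)
under TSO → (0,0) (0,2) (2,0) (2,2)
under PSO → (0,0) (0,2) (2,0) (2,2)
target (0,0) ∈ {TSO,PSO}

SC:no TSO:yes PSO:yes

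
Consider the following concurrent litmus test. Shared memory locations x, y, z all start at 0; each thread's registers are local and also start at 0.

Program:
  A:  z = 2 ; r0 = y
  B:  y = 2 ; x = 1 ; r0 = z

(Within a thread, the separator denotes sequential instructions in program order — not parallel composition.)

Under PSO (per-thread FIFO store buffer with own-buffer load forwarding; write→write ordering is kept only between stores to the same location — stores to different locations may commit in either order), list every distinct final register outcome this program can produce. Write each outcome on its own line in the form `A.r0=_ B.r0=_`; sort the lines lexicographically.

outcome vector order: (A.r0,B.r0)
|PSO outcomes| = 4

A.r0=0 B.r0=0
A.r0=0 B.r0=2
A.r0=2 B.r0=0
A.r0=2 B.r0=2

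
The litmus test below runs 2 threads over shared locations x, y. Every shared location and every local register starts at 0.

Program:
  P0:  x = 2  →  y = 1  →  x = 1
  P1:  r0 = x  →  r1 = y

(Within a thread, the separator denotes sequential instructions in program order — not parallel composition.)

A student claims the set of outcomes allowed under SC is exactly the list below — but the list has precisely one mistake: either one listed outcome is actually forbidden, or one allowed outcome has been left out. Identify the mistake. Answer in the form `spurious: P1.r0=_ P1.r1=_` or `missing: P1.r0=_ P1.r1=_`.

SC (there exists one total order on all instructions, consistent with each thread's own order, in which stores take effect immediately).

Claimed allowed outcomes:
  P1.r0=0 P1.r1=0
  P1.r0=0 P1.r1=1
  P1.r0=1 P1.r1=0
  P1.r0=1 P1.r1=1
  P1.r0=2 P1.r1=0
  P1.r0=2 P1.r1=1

spurious: P1.r0=1 P1.r1=0

outcome vector order: (P1.r0,P1.r1)
SC: 5 outcomes — {<0 0>, <0 1>, <1 1>, <2 0>, <2 1>}
claimed∖SC = {<1 0>}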